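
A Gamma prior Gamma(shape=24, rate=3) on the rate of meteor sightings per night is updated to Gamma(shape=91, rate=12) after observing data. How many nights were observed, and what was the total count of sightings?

A Gamma(α, β) prior (rate parametrization) on a Poisson rate with n observations summing to S gives posterior Gamma(α+S, β+n).
Matching: Σxᵢ = 91 − 24 = 67 and n = 12 − 3 = 9.

n = 9 nights with total 67 sightings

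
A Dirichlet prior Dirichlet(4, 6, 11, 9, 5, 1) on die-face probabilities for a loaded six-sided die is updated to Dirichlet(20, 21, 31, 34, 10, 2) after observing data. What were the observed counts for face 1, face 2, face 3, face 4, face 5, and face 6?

For a Dirichlet(α) prior with multinomial counts c, the posterior is Dirichlet(α + c) componentwise.
Counts are posterior − prior componentwise: 20−4=16, 21−6=15, 31−11=20, 34−9=25, 10−5=5, 2−1=1.

counts (16, 15, 20, 25, 5, 1)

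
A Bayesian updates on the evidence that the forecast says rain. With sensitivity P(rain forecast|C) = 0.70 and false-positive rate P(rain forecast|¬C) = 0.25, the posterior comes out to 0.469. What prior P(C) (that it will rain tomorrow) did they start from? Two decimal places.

P(C) = 0.24

Bayes' rule in odds form gives O(C|E) = O(C)·[P(E|C)/P(E|¬C)], hence O(C) = O(C|E)/LR.
Posterior odds = 0.469/(1−0.469) = 0.8832. LR = 0.70/0.25 = 2.8000.
Prior odds = 0.8832/2.8000 = 0.3154, so P(C) = 0.3154/(1+0.3154) ≈ 0.24.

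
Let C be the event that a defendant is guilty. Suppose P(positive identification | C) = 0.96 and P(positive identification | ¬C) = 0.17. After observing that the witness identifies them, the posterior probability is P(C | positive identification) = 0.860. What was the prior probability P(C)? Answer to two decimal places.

In odds form, posterior odds = prior odds × likelihood ratio, so prior odds = posterior odds ÷ LR.
Posterior odds = 0.860/(1−0.860) = 6.1429. LR = 0.96/0.17 = 5.6471.
Prior odds = 6.1429/5.6471 = 1.0878, so P(C) = 1.0878/(1+1.0878) ≈ 0.52.

P(C) = 0.52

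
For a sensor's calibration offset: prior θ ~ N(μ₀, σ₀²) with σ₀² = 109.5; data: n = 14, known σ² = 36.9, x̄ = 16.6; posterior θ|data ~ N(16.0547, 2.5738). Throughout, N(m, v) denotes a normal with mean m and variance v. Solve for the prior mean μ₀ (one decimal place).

With known observation variance, the Normal–Normal posterior has precision τ_n = τ₀ + n/σ² and mean μ_n = (τ₀μ₀ + (n/σ²)x̄)/τ_n.
Here τ₀ = 1/109.5 = 0.009132 and τ_data = 14/36.9 = 0.379404, so τ_n = 0.388536.
Rearranging for μ₀: μ₀ = (μ_n·τ_n − τ_data·x̄)/τ₀ = (16.0547·0.388536 − 0.379404·16.6) / 0.009132 = -0.060277/0.009132 ≈ -6.6.

μ₀ = -6.6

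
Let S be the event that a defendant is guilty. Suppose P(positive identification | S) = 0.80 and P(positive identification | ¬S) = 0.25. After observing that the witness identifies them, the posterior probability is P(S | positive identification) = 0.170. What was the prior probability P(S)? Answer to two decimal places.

P(S) = 0.06

Bayes' rule in odds form gives O(S|E) = O(S)·[P(E|S)/P(E|¬S)], hence O(S) = O(S|E)/LR.
Posterior odds = 0.170/(1−0.170) = 0.2048. LR = 0.80/0.25 = 3.2000.
Prior odds = 0.2048/3.2000 = 0.0640, so P(S) = 0.0640/(1+0.0640) ≈ 0.06.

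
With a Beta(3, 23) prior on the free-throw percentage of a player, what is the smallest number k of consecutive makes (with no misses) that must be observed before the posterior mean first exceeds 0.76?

k = 70

After k makes and 0 misses the posterior is Beta(3+k, 23), with mean (3+k)/(3+23+k).
Set (3+k)/(26+k) > 0.76 and solve: k > (0.76·26 − 3)/(1 − 0.76) = 69.833.
The smallest integer exceeding 69.833 is 70, and checking k=70: (73)/(96) = 0.7604 > 0.76.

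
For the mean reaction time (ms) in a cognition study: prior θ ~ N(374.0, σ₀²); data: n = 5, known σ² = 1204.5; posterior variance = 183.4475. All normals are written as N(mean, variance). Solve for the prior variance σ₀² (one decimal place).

Posterior precision equals prior precision plus data precision: 1/σ_n² = 1/σ₀² + n/σ².
So 1/σ₀² = 1/183.4475 − 5/1204.5 = 0.005451 − 0.004151 = 0.001300.
Hence σ₀² = 1/0.001300 ≈ 769.2.

σ₀² = 769.2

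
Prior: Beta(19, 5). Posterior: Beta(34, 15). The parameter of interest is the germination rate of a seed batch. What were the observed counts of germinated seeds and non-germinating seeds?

Under Beta–binomial conjugacy the posterior parameters are (a+s, b+f).
So s = 34 − 19 = 15 and f = 15 − 5 = 10.

15 germinated seeds and 10 non-germinating seeds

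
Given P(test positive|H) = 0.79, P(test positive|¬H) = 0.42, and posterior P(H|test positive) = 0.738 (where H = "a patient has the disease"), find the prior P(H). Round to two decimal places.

In odds form, posterior odds = prior odds × likelihood ratio, so prior odds = posterior odds ÷ LR.
Posterior odds = 0.738/(1−0.738) = 2.8168. LR = 0.79/0.42 = 1.8810.
Prior odds = 2.8168/1.8810 = 1.4975, so P(H) = 1.4975/(1+1.4975) ≈ 0.60.

P(H) = 0.60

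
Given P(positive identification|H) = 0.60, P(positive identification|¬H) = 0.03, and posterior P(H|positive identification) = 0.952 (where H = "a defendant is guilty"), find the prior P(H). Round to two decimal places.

P(H) = 0.50

In odds form, posterior odds = prior odds × likelihood ratio, so prior odds = posterior odds ÷ LR.
Posterior odds = 0.952/(1−0.952) = 19.8333. LR = 0.60/0.03 = 20.0000.
Prior odds = 19.8333/20.0000 = 0.9917, so P(H) = 0.9917/(1+0.9917) ≈ 0.50.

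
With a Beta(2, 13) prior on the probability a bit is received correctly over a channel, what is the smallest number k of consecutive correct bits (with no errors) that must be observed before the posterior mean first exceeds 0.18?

k = 1

After k correct bits and 0 errors the posterior is Beta(2+k, 13), with mean (2+k)/(2+13+k).
Set (2+k)/(15+k) > 0.18 and solve: k > (0.18·15 − 2)/(1 − 0.18) = 0.854.
The smallest integer exceeding 0.854 is 1, and checking k=1: (3)/(16) = 0.1875 > 0.18.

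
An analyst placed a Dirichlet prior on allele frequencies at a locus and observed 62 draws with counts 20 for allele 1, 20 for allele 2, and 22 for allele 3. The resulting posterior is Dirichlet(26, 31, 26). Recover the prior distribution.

Dirichlet(6, 11, 4)

For a Dirichlet(α) prior with multinomial counts c, the posterior is Dirichlet(α + c) componentwise.
Subtract each count from the matching posterior parameter: 26−20=6, 31−20=11, 26−22=4.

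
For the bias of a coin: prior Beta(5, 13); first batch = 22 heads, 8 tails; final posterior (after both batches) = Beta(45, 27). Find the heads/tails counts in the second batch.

Sequential conjugate updates are equivalent to a single update on the pooled data, so total successes = posterior α − prior α and total failures = posterior β − prior β.
Total across both batches: 45−5=40 heads, 27−13=14 tails.
Subtract the first batch: 40−22=18 heads and 14−8=6 tails.

18 heads and 6 tails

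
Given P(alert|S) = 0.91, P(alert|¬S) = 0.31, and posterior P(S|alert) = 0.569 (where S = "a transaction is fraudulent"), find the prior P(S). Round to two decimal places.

Bayes' rule in odds form gives O(S|E) = O(S)·[P(E|S)/P(E|¬S)], hence O(S) = O(S|E)/LR.
Posterior odds = 0.569/(1−0.569) = 1.3202. LR = 0.91/0.31 = 2.9355.
Prior odds = 1.3202/2.9355 = 0.4497, so P(S) = 0.4497/(1+0.4497) ≈ 0.31.

P(S) = 0.31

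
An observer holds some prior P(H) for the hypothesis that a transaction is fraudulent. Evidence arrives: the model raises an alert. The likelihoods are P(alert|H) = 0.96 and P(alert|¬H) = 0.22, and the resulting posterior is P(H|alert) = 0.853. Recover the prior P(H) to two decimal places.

P(H) = 0.57

Bayes' rule in odds form gives O(H|E) = O(H)·[P(E|H)/P(E|¬H)], hence O(H) = O(H|E)/LR.
Posterior odds = 0.853/(1−0.853) = 5.8027. LR = 0.96/0.22 = 4.3636.
Prior odds = 5.8027/4.3636 = 1.3298, so P(H) = 1.3298/(1+1.3298) ≈ 0.57.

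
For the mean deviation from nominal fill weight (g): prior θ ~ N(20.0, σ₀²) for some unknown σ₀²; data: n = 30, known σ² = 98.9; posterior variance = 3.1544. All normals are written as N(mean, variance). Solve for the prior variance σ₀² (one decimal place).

σ₀² = 73.1

For the Normal–Normal model with known σ², precisions add: τ_n = τ₀ + n/σ².
So 1/σ₀² = 1/3.1544 − 30/98.9 = 0.317017 − 0.303337 = 0.013680.
Hence σ₀² = 1/0.013680 ≈ 73.1.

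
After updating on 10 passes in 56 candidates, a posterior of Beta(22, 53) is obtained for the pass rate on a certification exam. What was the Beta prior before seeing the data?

Beta(12, 7)

Beta is conjugate to the binomial likelihood: posterior = Beta(α+s, β+f).
Subtract the data counts: 22−10=12, 53−46=7.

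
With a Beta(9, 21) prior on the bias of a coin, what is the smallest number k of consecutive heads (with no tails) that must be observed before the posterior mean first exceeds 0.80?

k = 76

After k heads and 0 tails the posterior is Beta(9+k, 21), with mean (9+k)/(9+21+k).
Set (9+k)/(30+k) > 0.80 and solve: k > (0.80·30 − 9)/(1 − 0.80) = 75.000.
The smallest integer exceeding 75.000 is 76, and checking k=76: (85)/(106) = 0.8019 > 0.80.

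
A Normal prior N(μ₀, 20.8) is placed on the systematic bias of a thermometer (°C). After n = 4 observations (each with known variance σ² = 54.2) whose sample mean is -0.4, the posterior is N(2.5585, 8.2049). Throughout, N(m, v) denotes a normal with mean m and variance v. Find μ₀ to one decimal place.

With known observation variance, the Normal–Normal posterior has precision τ_n = τ₀ + n/σ² and mean μ_n = (τ₀μ₀ + (n/σ²)x̄)/τ_n.
Here τ₀ = 1/20.8 = 0.048077 and τ_data = 4/54.2 = 0.073801, so τ_n = 0.121878.
Rearranging for μ₀: μ₀ = (μ_n·τ_n − τ_data·x̄)/τ₀ = (2.5585·0.121878 − 0.073801·-0.4) / 0.048077 = 0.341345/0.048077 ≈ 7.1.

μ₀ = 7.1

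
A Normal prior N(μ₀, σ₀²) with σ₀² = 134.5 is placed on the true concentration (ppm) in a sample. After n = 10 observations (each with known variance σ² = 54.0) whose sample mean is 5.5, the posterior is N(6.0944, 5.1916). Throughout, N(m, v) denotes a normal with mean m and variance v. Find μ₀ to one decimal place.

μ₀ = 20.9

The posterior mean is a precision-weighted average: μ_n = (τ₀μ₀ + τ_data·x̄)/(τ₀+τ_data), with τ₀=1/σ₀² and τ_data=n/σ².
Here τ₀ = 1/134.5 = 0.007435 and τ_data = 10/54.0 = 0.185185, so τ_n = 0.192620.
Rearranging for μ₀: μ₀ = (μ_n·τ_n − τ_data·x̄)/τ₀ = (6.0944·0.192620 − 0.185185·5.5) / 0.007435 = 0.155386/0.007435 ≈ 20.9.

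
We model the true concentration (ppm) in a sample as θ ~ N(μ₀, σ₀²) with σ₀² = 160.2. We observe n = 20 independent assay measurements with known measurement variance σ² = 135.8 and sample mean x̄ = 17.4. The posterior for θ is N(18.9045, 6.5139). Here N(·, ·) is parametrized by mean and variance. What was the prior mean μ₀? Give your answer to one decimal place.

The posterior mean is a precision-weighted average: μ_n = (τ₀μ₀ + τ_data·x̄)/(τ₀+τ_data), with τ₀=1/σ₀² and τ_data=n/σ².
Here τ₀ = 1/160.2 = 0.006242 and τ_data = 20/135.8 = 0.147275, so τ_n = 0.153517.
Rearranging for μ₀: μ₀ = (μ_n·τ_n − τ_data·x̄)/τ₀ = (18.9045·0.153517 − 0.147275·17.4) / 0.006242 = 0.339577/0.006242 ≈ 54.4.

μ₀ = 54.4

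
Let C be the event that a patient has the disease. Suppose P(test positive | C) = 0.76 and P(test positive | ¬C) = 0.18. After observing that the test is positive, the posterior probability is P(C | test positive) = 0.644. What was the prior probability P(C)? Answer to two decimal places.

P(C) = 0.30

Bayes' rule in odds form gives O(C|E) = O(C)·[P(E|C)/P(E|¬C)], hence O(C) = O(C|E)/LR.
Posterior odds = 0.644/(1−0.644) = 1.8090. LR = 0.76/0.18 = 4.2222.
Prior odds = 1.8090/4.2222 = 0.4284, so P(C) = 0.4284/(1+0.4284) ≈ 0.30.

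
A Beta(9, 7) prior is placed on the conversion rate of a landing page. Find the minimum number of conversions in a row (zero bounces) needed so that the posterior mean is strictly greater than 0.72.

After k conversions and 0 bounces the posterior is Beta(9+k, 7), with mean (9+k)/(9+7+k).
Set (9+k)/(16+k) > 0.72 and solve: k > (0.72·16 − 9)/(1 − 0.72) = 9.000.
The smallest integer exceeding 9.000 is 10, and checking k=10: (19)/(26) = 0.7308 > 0.72.

k = 10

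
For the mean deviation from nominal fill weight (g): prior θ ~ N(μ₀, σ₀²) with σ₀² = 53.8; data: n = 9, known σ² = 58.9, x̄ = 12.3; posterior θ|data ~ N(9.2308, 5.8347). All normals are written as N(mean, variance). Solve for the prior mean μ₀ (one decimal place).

μ₀ = -16.0

The posterior mean is a precision-weighted average: μ_n = (τ₀μ₀ + τ_data·x̄)/(τ₀+τ_data), with τ₀=1/σ₀² and τ_data=n/σ².
Here τ₀ = 1/53.8 = 0.018587 and τ_data = 9/58.9 = 0.152801, so τ_n = 0.171388.
Rearranging for μ₀: μ₀ = (μ_n·τ_n − τ_data·x̄)/τ₀ = (9.2308·0.171388 − 0.152801·12.3) / 0.018587 = -0.297404/0.018587 ≈ -16.0.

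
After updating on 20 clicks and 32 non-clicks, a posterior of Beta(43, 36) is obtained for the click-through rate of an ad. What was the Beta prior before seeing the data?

Beta is conjugate to the binomial likelihood: posterior = Beta(α+s, β+f).
Subtract the data counts: 43−20=23, 36−32=4.

Beta(23, 4)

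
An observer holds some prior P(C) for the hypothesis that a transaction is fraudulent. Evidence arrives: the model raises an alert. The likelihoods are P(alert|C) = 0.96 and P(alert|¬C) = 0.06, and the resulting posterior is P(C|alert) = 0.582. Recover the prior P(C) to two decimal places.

In odds form, posterior odds = prior odds × likelihood ratio, so prior odds = posterior odds ÷ LR.
Posterior odds = 0.582/(1−0.582) = 1.3923. LR = 0.96/0.06 = 16.0000.
Prior odds = 1.3923/16.0000 = 0.0870, so P(C) = 0.0870/(1+0.0870) ≈ 0.08.

P(C) = 0.08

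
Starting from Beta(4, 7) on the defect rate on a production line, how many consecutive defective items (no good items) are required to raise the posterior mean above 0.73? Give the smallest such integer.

k = 15

After k defective items and 0 good items the posterior is Beta(4+k, 7), with mean (4+k)/(4+7+k).
Set (4+k)/(11+k) > 0.73 and solve: k > (0.73·11 − 4)/(1 − 0.73) = 14.926.
The smallest integer exceeding 14.926 is 15.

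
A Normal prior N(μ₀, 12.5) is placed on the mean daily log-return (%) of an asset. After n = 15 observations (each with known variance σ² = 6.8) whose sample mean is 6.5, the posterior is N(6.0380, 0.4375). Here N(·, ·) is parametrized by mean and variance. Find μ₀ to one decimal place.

μ₀ = -6.7

With known observation variance, the Normal–Normal posterior has precision τ_n = τ₀ + n/σ² and mean μ_n = (τ₀μ₀ + (n/σ²)x̄)/τ_n.
Here τ₀ = 1/12.5 = 0.080000 and τ_data = 15/6.8 = 2.205882, so τ_n = 2.285882.
Rearranging for μ₀: μ₀ = (μ_n·τ_n − τ_data·x̄)/τ₀ = (6.0380·2.285882 − 2.205882·6.5) / 0.080000 = -0.536077/0.080000 ≈ -6.7.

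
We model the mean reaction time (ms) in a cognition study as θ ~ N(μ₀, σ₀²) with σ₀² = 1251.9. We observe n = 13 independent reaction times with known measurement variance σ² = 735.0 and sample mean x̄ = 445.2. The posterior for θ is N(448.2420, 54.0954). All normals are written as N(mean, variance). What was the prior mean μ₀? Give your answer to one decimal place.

μ₀ = 515.6

With known observation variance, the Normal–Normal posterior has precision τ_n = τ₀ + n/σ² and mean μ_n = (τ₀μ₀ + (n/σ²)x̄)/τ_n.
Here τ₀ = 1/1251.9 = 0.000799 and τ_data = 13/735.0 = 0.017687, so τ_n = 0.018486.
Rearranging for μ₀: μ₀ = (μ_n·τ_n − τ_data·x̄)/τ₀ = (448.2420·0.018486 − 0.017687·445.2) / 0.000799 = 0.411949/0.000799 ≈ 515.6.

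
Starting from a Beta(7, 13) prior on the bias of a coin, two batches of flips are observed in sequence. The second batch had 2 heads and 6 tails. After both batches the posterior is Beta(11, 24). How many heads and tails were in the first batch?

Because Beta–binomial updating is additive in the counts, the combined data contributed (α_post−α_prior, β_post−β_prior) successes and failures.
Total across both batches: 11−7=4 heads, 24−13=11 tails.
Subtract the second batch: 4−2=2 heads and 11−6=5 tails.

2 heads and 5 tails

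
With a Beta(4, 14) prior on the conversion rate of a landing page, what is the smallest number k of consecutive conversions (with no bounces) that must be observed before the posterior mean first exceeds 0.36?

k = 4

After k conversions and 0 bounces the posterior is Beta(4+k, 14), with mean (4+k)/(4+14+k).
Set (4+k)/(18+k) > 0.36 and solve: k > (0.36·18 − 4)/(1 − 0.36) = 3.875.
The smallest integer exceeding 3.875 is 4, and checking k=4: (8)/(22) = 0.3636 > 0.36.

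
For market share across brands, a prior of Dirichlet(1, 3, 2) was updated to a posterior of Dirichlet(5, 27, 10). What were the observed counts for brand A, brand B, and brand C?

counts (4, 24, 8)

For a Dirichlet(α) prior with multinomial counts c, the posterior is Dirichlet(α + c) componentwise.
Counts are posterior − prior componentwise: 5−1=4, 27−3=24, 10−2=8.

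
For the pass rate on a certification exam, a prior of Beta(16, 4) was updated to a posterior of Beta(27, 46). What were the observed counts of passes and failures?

Beta is conjugate to the binomial likelihood: posterior = Beta(α+s, β+f).
So s = 27 − 16 = 11 and f = 46 − 4 = 42.

11 passes and 42 failures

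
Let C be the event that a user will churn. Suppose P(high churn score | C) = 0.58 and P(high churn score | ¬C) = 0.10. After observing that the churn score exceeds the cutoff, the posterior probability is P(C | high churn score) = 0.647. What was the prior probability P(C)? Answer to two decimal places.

P(C) = 0.24

In odds form, posterior odds = prior odds × likelihood ratio, so prior odds = posterior odds ÷ LR.
Posterior odds = 0.647/(1−0.647) = 1.8329. LR = 0.58/0.10 = 5.8000.
Prior odds = 1.8329/5.8000 = 0.3160, so P(C) = 0.3160/(1+0.3160) ≈ 0.24.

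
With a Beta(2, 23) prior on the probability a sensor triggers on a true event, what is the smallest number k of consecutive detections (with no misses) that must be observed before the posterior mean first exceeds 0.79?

After k detections and 0 misses the posterior is Beta(2+k, 23), with mean (2+k)/(2+23+k).
Set (2+k)/(25+k) > 0.79 and solve: k > (0.79·25 − 2)/(1 − 0.79) = 84.524.
The smallest integer exceeding 84.524 is 85, and checking k=85: (87)/(110) = 0.7909 > 0.79.

k = 85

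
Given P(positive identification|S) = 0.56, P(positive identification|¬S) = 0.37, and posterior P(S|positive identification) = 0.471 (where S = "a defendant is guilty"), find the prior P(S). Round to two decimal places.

P(S) = 0.37

Bayes' rule in odds form gives O(S|E) = O(S)·[P(E|S)/P(E|¬S)], hence O(S) = O(S|E)/LR.
Posterior odds = 0.471/(1−0.471) = 0.8904. LR = 0.56/0.37 = 1.5135.
Prior odds = 0.8904/1.5135 = 0.5883, so P(S) = 0.5883/(1+0.5883) ≈ 0.37.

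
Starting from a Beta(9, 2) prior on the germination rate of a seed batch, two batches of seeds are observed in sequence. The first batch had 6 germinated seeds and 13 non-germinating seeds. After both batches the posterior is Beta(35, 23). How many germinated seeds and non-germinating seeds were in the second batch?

Sequential conjugate updates are equivalent to a single update on the pooled data, so total successes = posterior α − prior α and total failures = posterior β − prior β.
Total across both batches: 35−9=26 germinated seeds, 23−2=21 non-germinating seeds.
Subtract the first batch: 26−6=20 germinated seeds and 21−13=8 non-germinating seeds.

20 germinated seeds and 8 non-germinating seeds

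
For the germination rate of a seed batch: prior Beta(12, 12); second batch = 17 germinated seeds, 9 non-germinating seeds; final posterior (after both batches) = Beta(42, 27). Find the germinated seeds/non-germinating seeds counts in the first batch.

13 germinated seeds and 6 non-germinating seeds

Sequential conjugate updates are equivalent to a single update on the pooled data, so total successes = posterior α − prior α and total failures = posterior β − prior β.
Total across both batches: 42−12=30 germinated seeds, 27−12=15 non-germinating seeds.
Subtract the second batch: 30−17=13 germinated seeds and 15−9=6 non-germinating seeds.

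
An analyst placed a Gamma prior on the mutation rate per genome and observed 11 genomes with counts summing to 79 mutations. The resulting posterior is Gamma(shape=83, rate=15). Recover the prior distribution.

Gamma(shape=4, rate=4)

A Gamma(α, β) prior (rate parametrization) on a Poisson rate with n observations summing to S gives posterior Gamma(α+S, β+n).
So α = 83 − 79 = 4 and β = 15 − 11 = 4.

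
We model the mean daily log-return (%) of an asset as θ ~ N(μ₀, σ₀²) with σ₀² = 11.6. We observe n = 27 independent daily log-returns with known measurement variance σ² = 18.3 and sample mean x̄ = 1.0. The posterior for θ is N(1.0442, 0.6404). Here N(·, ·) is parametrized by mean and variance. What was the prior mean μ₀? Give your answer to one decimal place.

μ₀ = 1.8

With known observation variance, the Normal–Normal posterior has precision τ_n = τ₀ + n/σ² and mean μ_n = (τ₀μ₀ + (n/σ²)x̄)/τ_n.
Here τ₀ = 1/11.6 = 0.086207 and τ_data = 27/18.3 = 1.475410, so τ_n = 1.561617.
Rearranging for μ₀: μ₀ = (μ_n·τ_n − τ_data·x̄)/τ₀ = (1.0442·1.561617 − 1.475410·1.0) / 0.086207 = 0.155230/0.086207 ≈ 1.8.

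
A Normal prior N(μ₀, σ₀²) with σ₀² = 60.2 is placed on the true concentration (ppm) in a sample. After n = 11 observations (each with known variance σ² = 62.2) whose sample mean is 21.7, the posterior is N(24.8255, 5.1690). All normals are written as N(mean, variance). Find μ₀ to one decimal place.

With known observation variance, the Normal–Normal posterior has precision τ_n = τ₀ + n/σ² and mean μ_n = (τ₀μ₀ + (n/σ²)x̄)/τ_n.
Here τ₀ = 1/60.2 = 0.016611 and τ_data = 11/62.2 = 0.176849, so τ_n = 0.193460.
Rearranging for μ₀: μ₀ = (μ_n·τ_n − τ_data·x̄)/τ₀ = (24.8255·0.193460 − 0.176849·21.7) / 0.016611 = 0.965118/0.016611 ≈ 58.1.

μ₀ = 58.1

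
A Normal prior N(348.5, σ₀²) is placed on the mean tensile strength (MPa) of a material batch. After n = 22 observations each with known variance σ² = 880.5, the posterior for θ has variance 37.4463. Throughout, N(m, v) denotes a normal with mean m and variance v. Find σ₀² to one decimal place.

σ₀² = 581.7

Posterior precision equals prior precision plus data precision: 1/σ_n² = 1/σ₀² + n/σ².
So 1/σ₀² = 1/37.4463 − 22/880.5 = 0.026705 − 0.024986 = 0.001719.
Hence σ₀² = 1/0.001719 ≈ 581.7.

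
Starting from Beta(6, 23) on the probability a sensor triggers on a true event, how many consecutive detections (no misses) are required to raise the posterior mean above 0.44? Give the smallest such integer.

k = 13

After k detections and 0 misses the posterior is Beta(6+k, 23), with mean (6+k)/(6+23+k).
Set (6+k)/(29+k) > 0.44 and solve: k > (0.44·29 − 6)/(1 − 0.44) = 12.071.
The smallest integer exceeding 12.071 is 13, and checking k=13: (19)/(42) = 0.4524 > 0.44.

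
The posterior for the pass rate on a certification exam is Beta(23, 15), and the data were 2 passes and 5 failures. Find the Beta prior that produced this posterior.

Under Beta–binomial conjugacy the posterior parameters are (α+s, β+f).
So α = 23 − 2 = 21 and β = 15 − 5 = 10.

Beta(21, 10)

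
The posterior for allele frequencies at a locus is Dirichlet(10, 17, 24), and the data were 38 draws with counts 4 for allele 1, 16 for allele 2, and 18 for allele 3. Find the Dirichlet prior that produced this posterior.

For a Dirichlet(α) prior with multinomial counts c, the posterior is Dirichlet(α + c) componentwise.
Subtract each count from the matching posterior parameter: 10−4=6, 17−16=1, 24−18=6.

Dirichlet(6, 1, 6)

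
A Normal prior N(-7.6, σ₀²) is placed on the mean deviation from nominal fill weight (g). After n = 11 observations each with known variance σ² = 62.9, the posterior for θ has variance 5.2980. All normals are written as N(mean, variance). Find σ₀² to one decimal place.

σ₀² = 72.1

For the Normal–Normal model with known σ², precisions add: τ_n = τ₀ + n/σ².
So 1/σ₀² = 1/5.2980 − 11/62.9 = 0.188750 − 0.174881 = 0.013869.
Hence σ₀² = 1/0.013869 ≈ 72.1.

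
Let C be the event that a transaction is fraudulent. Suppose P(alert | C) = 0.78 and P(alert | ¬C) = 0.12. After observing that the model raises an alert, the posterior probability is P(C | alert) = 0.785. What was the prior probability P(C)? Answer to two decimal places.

In odds form, posterior odds = prior odds × likelihood ratio, so prior odds = posterior odds ÷ LR.
Posterior odds = 0.785/(1−0.785) = 3.6512. LR = 0.78/0.12 = 6.5000.
Prior odds = 3.6512/6.5000 = 0.5617, so P(C) = 0.5617/(1+0.5617) ≈ 0.36.

P(C) = 0.36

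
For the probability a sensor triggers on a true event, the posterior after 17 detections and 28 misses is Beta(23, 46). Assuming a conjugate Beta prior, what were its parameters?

Beta is conjugate to the binomial likelihood: posterior = Beta(α+s, β+f).
So α = 23 − 17 = 6 and β = 46 − 28 = 18.

Beta(6, 18)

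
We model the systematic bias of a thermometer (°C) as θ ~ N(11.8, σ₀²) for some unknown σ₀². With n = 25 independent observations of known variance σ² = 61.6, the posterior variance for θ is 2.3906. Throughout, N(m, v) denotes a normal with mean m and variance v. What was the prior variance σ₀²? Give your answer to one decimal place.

σ₀² = 80.3

For the Normal–Normal model with known σ², precisions add: τ_n = τ₀ + n/σ².
So 1/σ₀² = 1/2.3906 − 25/61.6 = 0.418305 − 0.405844 = 0.012461.
Hence σ₀² = 1/0.012461 ≈ 80.3.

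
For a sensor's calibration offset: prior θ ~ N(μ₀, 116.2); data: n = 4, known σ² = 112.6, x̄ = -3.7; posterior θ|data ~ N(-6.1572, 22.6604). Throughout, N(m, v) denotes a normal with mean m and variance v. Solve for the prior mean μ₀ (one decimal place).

μ₀ = -16.3

The posterior mean is a precision-weighted average: μ_n = (τ₀μ₀ + τ_data·x̄)/(τ₀+τ_data), with τ₀=1/σ₀² and τ_data=n/σ².
Here τ₀ = 1/116.2 = 0.008606 and τ_data = 4/112.6 = 0.035524, so τ_n = 0.044130.
Rearranging for μ₀: μ₀ = (μ_n·τ_n − τ_data·x̄)/τ₀ = (-6.1572·0.044130 − 0.035524·-3.7) / 0.008606 = -0.140278/0.008606 ≈ -16.3.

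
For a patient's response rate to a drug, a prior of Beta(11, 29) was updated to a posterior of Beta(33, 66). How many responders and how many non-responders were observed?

Under Beta–binomial conjugacy the posterior parameters are (α+s, β+f).
Match parameters: s=33−11=22, f=66−29=37.

22 responders and 37 non-responders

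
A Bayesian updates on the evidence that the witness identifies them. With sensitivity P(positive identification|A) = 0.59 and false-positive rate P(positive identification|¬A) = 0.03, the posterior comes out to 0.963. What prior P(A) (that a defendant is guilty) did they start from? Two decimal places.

P(A) = 0.57

Bayes' rule in odds form gives O(A|E) = O(A)·[P(E|A)/P(E|¬A)], hence O(A) = O(A|E)/LR.
Posterior odds = 0.963/(1−0.963) = 26.0270. LR = 0.59/0.03 = 19.6667.
Prior odds = 26.0270/19.6667 = 1.3234, so P(A) = 1.3234/(1+1.3234) ≈ 0.57.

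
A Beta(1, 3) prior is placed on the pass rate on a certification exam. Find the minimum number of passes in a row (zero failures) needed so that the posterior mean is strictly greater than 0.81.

After k passes and 0 failures the posterior is Beta(1+k, 3), with mean (1+k)/(1+3+k).
Set (1+k)/(4+k) > 0.81 and solve: k > (0.81·4 − 1)/(1 − 0.81) = 11.789.
The smallest integer exceeding 11.789 is 12.

k = 12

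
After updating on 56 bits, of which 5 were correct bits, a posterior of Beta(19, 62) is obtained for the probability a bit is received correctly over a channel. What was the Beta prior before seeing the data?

Beta(14, 11)

Beta is conjugate to the binomial likelihood: posterior = Beta(α+s, β+f).
Subtract the data counts: 19−5=14, 62−51=11.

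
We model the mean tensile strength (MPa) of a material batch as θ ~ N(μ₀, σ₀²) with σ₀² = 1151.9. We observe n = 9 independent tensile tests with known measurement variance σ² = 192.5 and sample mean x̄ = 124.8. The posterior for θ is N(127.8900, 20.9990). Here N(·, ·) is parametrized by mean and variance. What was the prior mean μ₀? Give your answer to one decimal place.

With known observation variance, the Normal–Normal posterior has precision τ_n = τ₀ + n/σ² and mean μ_n = (τ₀μ₀ + (n/σ²)x̄)/τ_n.
Here τ₀ = 1/1151.9 = 0.000868 and τ_data = 9/192.5 = 0.046753, so τ_n = 0.047621.
Rearranging for μ₀: μ₀ = (μ_n·τ_n − τ_data·x̄)/τ₀ = (127.8900·0.047621 − 0.046753·124.8) / 0.000868 = 0.255475/0.000868 ≈ 294.3.

μ₀ = 294.3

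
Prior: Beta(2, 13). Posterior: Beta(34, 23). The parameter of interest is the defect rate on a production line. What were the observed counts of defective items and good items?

32 defective items and 10 good items

Under Beta–binomial conjugacy the posterior parameters are (α+s, β+f).
Match parameters: s=34−2=32, f=23−13=10.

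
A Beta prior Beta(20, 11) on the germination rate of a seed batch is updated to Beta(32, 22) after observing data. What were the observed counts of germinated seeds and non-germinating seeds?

A Beta(α, β) prior with s successes and f failures in binomial data gives a Beta(α+s, β+f) posterior.
Match parameters: s=32−20=12, f=22−11=11.

12 germinated seeds and 11 non-germinating seeds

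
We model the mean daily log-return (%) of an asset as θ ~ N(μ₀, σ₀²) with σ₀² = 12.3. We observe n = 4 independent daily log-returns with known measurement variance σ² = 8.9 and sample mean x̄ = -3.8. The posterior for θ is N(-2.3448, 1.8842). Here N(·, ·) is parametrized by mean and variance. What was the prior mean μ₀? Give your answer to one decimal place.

The posterior mean is a precision-weighted average: μ_n = (τ₀μ₀ + τ_data·x̄)/(τ₀+τ_data), with τ₀=1/σ₀² and τ_data=n/σ².
Here τ₀ = 1/12.3 = 0.081301 and τ_data = 4/8.9 = 0.449438, so τ_n = 0.530739.
Rearranging for μ₀: μ₀ = (μ_n·τ_n − τ_data·x̄)/τ₀ = (-2.3448·0.530739 − 0.449438·-3.8) / 0.081301 = 0.463388/0.081301 ≈ 5.7.

μ₀ = 5.7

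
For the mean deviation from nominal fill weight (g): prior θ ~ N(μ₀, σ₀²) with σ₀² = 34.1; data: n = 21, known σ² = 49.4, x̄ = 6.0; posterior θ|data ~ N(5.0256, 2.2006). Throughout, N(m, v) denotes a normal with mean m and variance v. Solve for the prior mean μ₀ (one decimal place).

The posterior mean is a precision-weighted average: μ_n = (τ₀μ₀ + τ_data·x̄)/(τ₀+τ_data), with τ₀=1/σ₀² and τ_data=n/σ².
Here τ₀ = 1/34.1 = 0.029326 and τ_data = 21/49.4 = 0.425101, so τ_n = 0.454427.
Rearranging for μ₀: μ₀ = (μ_n·τ_n − τ_data·x̄)/τ₀ = (5.0256·0.454427 − 0.425101·6.0) / 0.029326 = -0.266838/0.029326 ≈ -9.1.

μ₀ = -9.1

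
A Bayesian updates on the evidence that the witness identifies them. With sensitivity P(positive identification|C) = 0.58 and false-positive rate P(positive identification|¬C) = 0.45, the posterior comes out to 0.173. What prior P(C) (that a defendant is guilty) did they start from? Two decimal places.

In odds form, posterior odds = prior odds × likelihood ratio, so prior odds = posterior odds ÷ LR.
Posterior odds = 0.173/(1−0.173) = 0.2092. LR = 0.58/0.45 = 1.2889.
Prior odds = 0.2092/1.2889 = 0.1623, so P(C) = 0.1623/(1+0.1623) ≈ 0.14.

P(C) = 0.14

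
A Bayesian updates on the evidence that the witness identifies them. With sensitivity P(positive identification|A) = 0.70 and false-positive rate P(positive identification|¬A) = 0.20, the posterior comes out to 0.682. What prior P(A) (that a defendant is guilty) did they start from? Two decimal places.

Bayes' rule in odds form gives O(A|E) = O(A)·[P(E|A)/P(E|¬A)], hence O(A) = O(A|E)/LR.
Posterior odds = 0.682/(1−0.682) = 2.1447. LR = 0.70/0.20 = 3.5000.
Prior odds = 2.1447/3.5000 = 0.6128, so P(A) = 0.6128/(1+0.6128) ≈ 0.38.

P(A) = 0.38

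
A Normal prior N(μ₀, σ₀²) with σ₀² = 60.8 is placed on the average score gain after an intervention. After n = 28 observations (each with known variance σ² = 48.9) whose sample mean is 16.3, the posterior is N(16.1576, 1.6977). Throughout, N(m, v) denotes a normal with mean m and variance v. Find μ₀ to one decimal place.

The posterior mean is a precision-weighted average: μ_n = (τ₀μ₀ + τ_data·x̄)/(τ₀+τ_data), with τ₀=1/σ₀² and τ_data=n/σ².
Here τ₀ = 1/60.8 = 0.016447 and τ_data = 28/48.9 = 0.572597, so τ_n = 0.589044.
Rearranging for μ₀: μ₀ = (μ_n·τ_n − τ_data·x̄)/τ₀ = (16.1576·0.589044 − 0.572597·16.3) / 0.016447 = 0.184206/0.016447 ≈ 11.2.

μ₀ = 11.2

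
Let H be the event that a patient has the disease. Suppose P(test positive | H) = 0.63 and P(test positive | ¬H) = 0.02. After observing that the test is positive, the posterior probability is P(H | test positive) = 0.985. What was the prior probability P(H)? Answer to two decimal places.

P(H) = 0.68

In odds form, posterior odds = prior odds × likelihood ratio, so prior odds = posterior odds ÷ LR.
Posterior odds = 0.985/(1−0.985) = 65.6667. LR = 0.63/0.02 = 31.5000.
Prior odds = 65.6667/31.5000 = 2.0847, so P(H) = 2.0847/(1+2.0847) ≈ 0.68.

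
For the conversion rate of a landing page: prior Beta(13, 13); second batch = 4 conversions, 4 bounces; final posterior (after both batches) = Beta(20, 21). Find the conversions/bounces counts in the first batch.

3 conversions and 4 bounces

Because Beta–binomial updating is additive in the counts, the combined data contributed (α_post−α_prior, β_post−β_prior) successes and failures.
Total across both batches: 20−13=7 conversions, 21−13=8 bounces.
Subtract the second batch: 7−4=3 conversions and 8−4=4 bounces.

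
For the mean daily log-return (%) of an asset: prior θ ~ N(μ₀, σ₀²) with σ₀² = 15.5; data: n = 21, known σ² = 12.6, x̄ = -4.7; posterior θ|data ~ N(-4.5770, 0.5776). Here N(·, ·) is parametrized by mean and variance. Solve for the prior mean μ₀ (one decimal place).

With known observation variance, the Normal–Normal posterior has precision τ_n = τ₀ + n/σ² and mean μ_n = (τ₀μ₀ + (n/σ²)x̄)/τ_n.
Here τ₀ = 1/15.5 = 0.064516 and τ_data = 21/12.6 = 1.666667, so τ_n = 1.731183.
Rearranging for μ₀: μ₀ = (μ_n·τ_n − τ_data·x̄)/τ₀ = (-4.5770·1.731183 − 1.666667·-4.7) / 0.064516 = -0.090290/0.064516 ≈ -1.4.

μ₀ = -1.4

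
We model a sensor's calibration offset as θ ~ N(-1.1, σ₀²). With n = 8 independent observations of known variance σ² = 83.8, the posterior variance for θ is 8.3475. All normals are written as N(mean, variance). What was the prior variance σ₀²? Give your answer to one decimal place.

Posterior precision equals prior precision plus data precision: 1/σ_n² = 1/σ₀² + n/σ².
So 1/σ₀² = 1/8.3475 − 8/83.8 = 0.119796 − 0.095465 = 0.024331.
Hence σ₀² = 1/0.024331 ≈ 41.1.

σ₀² = 41.1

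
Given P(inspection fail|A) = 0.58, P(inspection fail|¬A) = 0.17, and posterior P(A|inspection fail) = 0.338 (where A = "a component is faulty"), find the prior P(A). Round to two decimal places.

Bayes' rule in odds form gives O(A|E) = O(A)·[P(E|A)/P(E|¬A)], hence O(A) = O(A|E)/LR.
Posterior odds = 0.338/(1−0.338) = 0.5106. LR = 0.58/0.17 = 3.4118.
Prior odds = 0.5106/3.4118 = 0.1497, so P(A) = 0.1497/(1+0.1497) ≈ 0.13.

P(A) = 0.13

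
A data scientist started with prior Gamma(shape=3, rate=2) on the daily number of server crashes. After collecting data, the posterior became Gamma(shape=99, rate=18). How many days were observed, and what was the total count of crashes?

A Gamma(α, β) prior (rate parametrization) on a Poisson rate with n observations summing to S gives posterior Gamma(α+S, β+n).
Matching: Σxᵢ = 99 − 3 = 96 and n = 18 − 2 = 16.

n = 16 days with total 96 crashes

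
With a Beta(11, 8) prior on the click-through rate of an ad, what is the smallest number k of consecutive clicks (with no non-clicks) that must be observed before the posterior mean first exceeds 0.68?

k = 7

After k clicks and 0 non-clicks the posterior is Beta(11+k, 8), with mean (11+k)/(11+8+k).
Set (11+k)/(19+k) > 0.68 and solve: k > (0.68·19 − 11)/(1 − 0.68) = 6.000.
The smallest integer exceeding 6.000 is 7.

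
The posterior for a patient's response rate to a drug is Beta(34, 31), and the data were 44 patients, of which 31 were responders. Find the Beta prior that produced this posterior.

Beta(3, 18)

Under Beta–binomial conjugacy the posterior parameters are (a+s, b+f).
So a = 34 − 31 = 3 and b = 31 − 13 = 18.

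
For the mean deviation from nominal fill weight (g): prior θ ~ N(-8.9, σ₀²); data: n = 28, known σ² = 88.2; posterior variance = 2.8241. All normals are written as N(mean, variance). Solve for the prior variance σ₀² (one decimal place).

For the Normal–Normal model with known σ², precisions add: τ_n = τ₀ + n/σ².
So 1/σ₀² = 1/2.8241 − 28/88.2 = 0.354095 − 0.317460 = 0.036635.
Hence σ₀² = 1/0.036635 ≈ 27.3.

σ₀² = 27.3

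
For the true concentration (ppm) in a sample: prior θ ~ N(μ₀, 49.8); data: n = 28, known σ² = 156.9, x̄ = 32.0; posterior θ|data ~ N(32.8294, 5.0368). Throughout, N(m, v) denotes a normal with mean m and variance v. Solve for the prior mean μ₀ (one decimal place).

μ₀ = 40.2

With known observation variance, the Normal–Normal posterior has precision τ_n = τ₀ + n/σ² and mean μ_n = (τ₀μ₀ + (n/σ²)x̄)/τ_n.
Here τ₀ = 1/49.8 = 0.020080 and τ_data = 28/156.9 = 0.178458, so τ_n = 0.198538.
Rearranging for μ₀: μ₀ = (μ_n·τ_n − τ_data·x̄)/τ₀ = (32.8294·0.198538 − 0.178458·32.0) / 0.020080 = 0.807227/0.020080 ≈ 40.2.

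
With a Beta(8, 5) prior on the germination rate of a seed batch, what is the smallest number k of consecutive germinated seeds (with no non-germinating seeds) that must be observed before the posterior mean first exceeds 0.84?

After k germinated seeds and 0 non-germinating seeds the posterior is Beta(8+k, 5), with mean (8+k)/(8+5+k).
Set (8+k)/(13+k) > 0.84 and solve: k > (0.84·13 − 8)/(1 − 0.84) = 18.250.
The smallest integer exceeding 18.250 is 19, and checking k=19: (27)/(32) = 0.8438 > 0.84.

k = 19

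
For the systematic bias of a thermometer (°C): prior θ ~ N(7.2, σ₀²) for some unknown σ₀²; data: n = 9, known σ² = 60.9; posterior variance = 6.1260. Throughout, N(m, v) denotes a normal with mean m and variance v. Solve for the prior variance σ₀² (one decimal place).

σ₀² = 64.7

Posterior precision equals prior precision plus data precision: 1/σ_n² = 1/σ₀² + n/σ².
So 1/σ₀² = 1/6.1260 − 9/60.9 = 0.163239 − 0.147783 = 0.015456.
Hence σ₀² = 1/0.015456 ≈ 64.7.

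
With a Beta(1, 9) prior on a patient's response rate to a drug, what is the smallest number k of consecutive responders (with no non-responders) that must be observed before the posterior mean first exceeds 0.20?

k = 2

After k responders and 0 non-responders the posterior is Beta(1+k, 9), with mean (1+k)/(1+9+k).
Set (1+k)/(10+k) > 0.20 and solve: k > (0.20·10 − 1)/(1 − 0.20) = 1.250.
The smallest integer exceeding 1.250 is 2, and checking k=2: (3)/(12) = 0.2500 > 0.20.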